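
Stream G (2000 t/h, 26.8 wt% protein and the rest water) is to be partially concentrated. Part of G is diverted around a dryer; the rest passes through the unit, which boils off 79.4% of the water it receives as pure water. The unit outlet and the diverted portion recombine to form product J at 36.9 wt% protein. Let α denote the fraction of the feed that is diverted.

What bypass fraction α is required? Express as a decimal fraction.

All 2000×0.268 = 536 t/h of protein reaches J, so J = 536/0.369 = 1452.6 t/h and vapour = 547.43 t/h.
The evaporator receives (1−α)·2000 of feed at 0.732 water and removes 0.794 of that water:
0.794×0.732×(1−α)×2000 = 547.43
(1−α) = 547.43/1162.4 = 0.4709;  α = 0.5291.

0.529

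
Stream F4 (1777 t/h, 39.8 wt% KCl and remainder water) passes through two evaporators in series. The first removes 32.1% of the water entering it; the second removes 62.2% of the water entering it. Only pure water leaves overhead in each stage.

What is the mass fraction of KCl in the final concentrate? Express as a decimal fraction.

water in feed = 1777×0.602 = 1069.8 t/h.
After stage 1: water left = (1−0.321)×1069.8 = 726.36; stream total = 1433.6 t/h.
After stage 2: water left = (1−0.622)×726.36 = 274.57; final concentrate = 981.81 t/h.
KCl fraction = 707.25/981.81 = 0.7203.

0.7203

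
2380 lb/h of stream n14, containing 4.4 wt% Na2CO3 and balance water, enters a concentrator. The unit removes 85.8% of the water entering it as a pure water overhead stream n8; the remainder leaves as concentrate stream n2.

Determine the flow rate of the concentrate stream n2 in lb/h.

427.8 lb/h

water entering = 2380×0.956 = 2275.3 lb/h; overhead removed = 0.858×2275.3 = 1952.2 lb/h.
Concentrate = 2380 − 1952.2 = 427.81 lb/h.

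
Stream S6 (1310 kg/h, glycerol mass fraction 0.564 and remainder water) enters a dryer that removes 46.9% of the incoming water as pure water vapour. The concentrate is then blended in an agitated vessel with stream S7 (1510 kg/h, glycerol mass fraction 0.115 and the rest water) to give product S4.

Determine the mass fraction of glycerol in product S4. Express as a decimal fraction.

0.358

Vapour removed = 0.469×0.436×1310 = 267.87 kg/h; concentrate = 1042.1 kg/h.
glycerol reaching the mixer = 738.84 (from concentrate) + 1510×0.115 = 912.49 kg/h.
Product flow = 1042.1 + 1510 = 2552.1 kg/h; glycerol fraction = 0.358.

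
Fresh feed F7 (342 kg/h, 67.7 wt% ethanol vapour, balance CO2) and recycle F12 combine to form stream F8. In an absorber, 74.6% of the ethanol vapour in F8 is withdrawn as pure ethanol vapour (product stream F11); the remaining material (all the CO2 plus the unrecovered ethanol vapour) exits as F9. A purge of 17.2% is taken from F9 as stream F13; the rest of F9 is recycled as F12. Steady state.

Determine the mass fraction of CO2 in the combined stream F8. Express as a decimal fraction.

0.687

CO2 enters only via F7 and leaves only via the purge: 342×0.323 = 0.172×(CO2 in F9), and the absorber passes all CO2, so CO2 in F8 = CO2 in F9 = 642.24 kg/h.
ethanol vapour in F8: m_A = 342×0.677 + (1−0.172)·(1−0.746)·m_A, so m_A = 231.53/0.7897 = 293.2 kg/h.
F8 = 293.2 + 642.24 = 935.44 kg/h.
CO2 fraction in F8 = 642.24/935.44 = 0.687.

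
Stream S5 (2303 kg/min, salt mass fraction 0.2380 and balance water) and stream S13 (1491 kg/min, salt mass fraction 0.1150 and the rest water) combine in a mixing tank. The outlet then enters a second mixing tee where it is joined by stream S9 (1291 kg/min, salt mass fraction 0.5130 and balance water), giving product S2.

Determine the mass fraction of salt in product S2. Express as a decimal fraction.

Overall, product flow = 5085 kg/min.
salt in = 2303×0.238 + 1491×0.115 + 1291×0.513 = 1381.9 kg/min.
salt fraction in S2 = 0.2718.

0.2718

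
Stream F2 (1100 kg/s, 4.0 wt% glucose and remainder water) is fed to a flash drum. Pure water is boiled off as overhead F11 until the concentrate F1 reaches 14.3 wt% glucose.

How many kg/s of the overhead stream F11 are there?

792.3 kg/s

glucose is conserved: 1100×0.040 = 44 kg/s all reports to the concentrate.
Concentrate = 44/(target fraction) = 307.69 kg/s.
Overhead = 1100 − 307.69 = 792.31 kg/s.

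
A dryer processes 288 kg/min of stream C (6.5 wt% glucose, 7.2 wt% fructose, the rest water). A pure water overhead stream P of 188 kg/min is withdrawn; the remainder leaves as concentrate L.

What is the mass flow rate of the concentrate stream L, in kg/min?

100 kg/min

Concentrate = 288 − 188 = 100 kg/min.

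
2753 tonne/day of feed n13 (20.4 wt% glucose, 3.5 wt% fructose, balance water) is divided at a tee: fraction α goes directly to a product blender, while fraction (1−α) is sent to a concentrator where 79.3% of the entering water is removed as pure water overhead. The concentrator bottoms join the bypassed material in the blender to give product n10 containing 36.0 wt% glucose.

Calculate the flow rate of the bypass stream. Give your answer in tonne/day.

776.2 tonne/day

All 2753×0.204 = 561.61 tonne/day of glucose reaches n10, so n10 = 561.61/0.360 = 1560 tonne/day and vapour = 1193 tonne/day.
The evaporator receives (1−α)·2753 of feed at 0.761 water and removes 0.793 of that water:
0.793×0.761×(1−α)×2753 = 1193
(1−α) = 1193/1661.4 = 0.7181;  α = 0.2819.
Bypass flow = 0.2819×2753 = 776.16 tonne/day.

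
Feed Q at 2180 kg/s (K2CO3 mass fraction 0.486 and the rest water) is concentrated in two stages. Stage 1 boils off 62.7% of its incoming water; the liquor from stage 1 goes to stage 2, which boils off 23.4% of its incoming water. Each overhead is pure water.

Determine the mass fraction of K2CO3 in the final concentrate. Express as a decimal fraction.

0.768

water in feed = 2180×0.514 = 1120.5 kg/s.
After stage 1: water left = (1−0.627)×1120.5 = 417.95; stream total = 1477.4 kg/s.
After stage 2: water left = (1−0.234)×417.95 = 320.15; final concentrate = 1379.6 kg/s.
K2CO3 fraction = 1059.5/1379.6 = 0.768.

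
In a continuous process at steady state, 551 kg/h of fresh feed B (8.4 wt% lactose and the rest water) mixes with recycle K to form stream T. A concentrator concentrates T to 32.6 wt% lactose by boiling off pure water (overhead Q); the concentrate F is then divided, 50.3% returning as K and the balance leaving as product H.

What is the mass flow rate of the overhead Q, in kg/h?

409 kg/h

Overall lactose balance (none leaves overhead): lactose in fresh feed = lactose in product, i.e. 551×0.084 = (1−0.503)·F·0.326.
F = 46.284/(0.326×0.497) = 285.66 kg/h.
Recycle K = 0.503×285.66 = 143.69 kg/h.
Combined feed T = 551 + 143.69 = 694.69 kg/h.
Overhead Q = T − F = 694.69 − 285.66 = 409.02 kg/h.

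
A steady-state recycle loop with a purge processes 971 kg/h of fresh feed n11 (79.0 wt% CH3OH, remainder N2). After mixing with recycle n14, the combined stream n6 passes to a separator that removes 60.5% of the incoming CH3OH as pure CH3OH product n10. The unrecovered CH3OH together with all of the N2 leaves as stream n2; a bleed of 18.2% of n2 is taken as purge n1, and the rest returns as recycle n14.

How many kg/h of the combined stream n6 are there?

N2 enters only via n11 and leaves only via the purge: 971×0.210 = 0.182×(N2 in n2), and the separator passes all N2, so N2 in n6 = N2 in n2 = 1120.4 kg/h.
CH3OH in n6: m_A = 971×0.790 + (1−0.182)·(1−0.605)·m_A, so m_A = 767.09/0.6769 = 1133.3 kg/h.
n6 = 1133.3 + 1120.4 = 2253.6 kg/h.

2254 kg/h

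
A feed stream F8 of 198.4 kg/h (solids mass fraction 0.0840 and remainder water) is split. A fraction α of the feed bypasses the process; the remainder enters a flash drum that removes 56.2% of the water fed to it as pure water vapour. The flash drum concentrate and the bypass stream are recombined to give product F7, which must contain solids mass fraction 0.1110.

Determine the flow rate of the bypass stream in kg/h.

All 198.4×0.084 = 16.666 kg/h of solids reaches F7, so F7 = 16.666/0.111 = 150.14 kg/h and vapour = 48.259 kg/h.
The evaporator receives (1−α)·198.4 of feed at 0.916 water and removes 0.562 of that water:
0.562×0.916×(1−α)×198.4 = 48.259
(1−α) = 48.259/102.13 = 0.4725;  α = 0.5275.
Bypass flow = 0.5275×198.4 = 104.65 kg/h.

104.7 kg/h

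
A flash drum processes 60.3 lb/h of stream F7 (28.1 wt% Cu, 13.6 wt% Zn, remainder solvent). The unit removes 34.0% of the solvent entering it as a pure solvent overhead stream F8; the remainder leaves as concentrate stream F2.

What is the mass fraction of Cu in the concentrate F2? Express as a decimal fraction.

Cu is not removed: 60.3×0.281 = 16.944 lb/h of Cu enters F2.
solvent entering = 60.3×0.583 = 35.155 lb/h; overhead removed = 0.340×35.155 = 11.953 lb/h.
Concentrate = 60.3 − 11.953 = 48.347 lb/h.
Mass fraction = 16.944/48.347 = 0.350.

0.350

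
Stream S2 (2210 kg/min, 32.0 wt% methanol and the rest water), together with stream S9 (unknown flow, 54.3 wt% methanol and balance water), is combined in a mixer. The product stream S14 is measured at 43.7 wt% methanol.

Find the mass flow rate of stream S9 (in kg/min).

Let S9 be the unknown flow. Total out = 2210 + S9.
methanol balance: 707.2 + 0.543·S9 = 0.437·(2210 + S9)
(0.543 − 0.437)·S9 = 0.437×2210 − 707.2 = 258.57
S9 = 258.57 / 0.106 = 2439.3 kg/min

2439 kg/min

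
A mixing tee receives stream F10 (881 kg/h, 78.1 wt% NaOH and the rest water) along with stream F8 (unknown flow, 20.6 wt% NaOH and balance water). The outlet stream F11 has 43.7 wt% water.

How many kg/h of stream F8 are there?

Let F8 be the unknown flow. Total out = 881 + F8.
water balance: 192.94 + 0.794·F8 = 0.437·(881 + F8)
(0.794 − 0.437)·F8 = 0.437×881 − 192.94 = 192.06
F8 = 192.06 / 0.357 = 537.98 kg/h

538 kg/h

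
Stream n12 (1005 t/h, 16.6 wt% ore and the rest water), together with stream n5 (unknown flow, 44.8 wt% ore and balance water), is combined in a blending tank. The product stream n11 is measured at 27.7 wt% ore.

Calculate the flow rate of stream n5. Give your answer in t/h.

Let n5 be the unknown flow. Total out = 1005 + n5.
ore balance: 166.83 + 0.448·n5 = 0.277·(1005 + n5)
(0.448 − 0.277)·n5 = 0.277×1005 − 166.83 = 111.56
n5 = 111.56 / 0.171 = 652.37 t/h

652.4 t/h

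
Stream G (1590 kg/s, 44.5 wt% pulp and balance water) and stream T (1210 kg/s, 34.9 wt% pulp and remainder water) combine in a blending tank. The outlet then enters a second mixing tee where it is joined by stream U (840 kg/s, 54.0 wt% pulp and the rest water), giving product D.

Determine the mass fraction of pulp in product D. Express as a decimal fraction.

0.4350

Overall, product flow = 3640 kg/s.
pulp in = 1590×0.445 + 1210×0.349 + 840×0.540 = 1583.4 kg/s.
pulp fraction in D = 0.4350.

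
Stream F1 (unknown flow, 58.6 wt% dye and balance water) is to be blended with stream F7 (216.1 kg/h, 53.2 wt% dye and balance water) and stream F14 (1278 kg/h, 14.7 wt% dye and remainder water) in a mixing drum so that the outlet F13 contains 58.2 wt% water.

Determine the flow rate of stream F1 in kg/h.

1915 kg/h

Let F1 be the unknown flow. Total out = 1494.1 + F1.
water balance: 1191.3 + 0.414·F1 = 0.582·(1494.1 + F1)
(0.414 − 0.582)·F1 = 0.582×1494.1 − 1191.3 = -321.7
F1 = -321.7 / -0.168 = 1914.9 kg/h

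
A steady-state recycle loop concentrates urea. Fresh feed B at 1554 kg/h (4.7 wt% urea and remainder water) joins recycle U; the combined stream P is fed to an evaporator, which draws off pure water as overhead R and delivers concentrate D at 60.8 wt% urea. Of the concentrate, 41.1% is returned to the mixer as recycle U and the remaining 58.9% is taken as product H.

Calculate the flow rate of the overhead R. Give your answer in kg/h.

1434 kg/h

Overall urea balance (none leaves overhead): urea in fresh feed = urea in product, i.e. 1554×0.047 = (1−0.411)·D·0.608.
D = 73.038/(0.608×0.589) = 203.95 kg/h.
Recycle U = 0.411×203.95 = 83.825 kg/h.
Combined feed P = 1554 + 83.825 = 1637.8 kg/h.
Overhead R = P − D = 1637.8 − 203.95 = 1433.9 kg/h.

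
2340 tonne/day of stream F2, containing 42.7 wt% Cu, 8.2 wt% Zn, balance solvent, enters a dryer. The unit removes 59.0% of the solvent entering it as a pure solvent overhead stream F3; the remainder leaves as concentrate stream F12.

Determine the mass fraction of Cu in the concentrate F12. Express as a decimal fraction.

0.601

Cu is not removed: 2340×0.427 = 999.18 tonne/day of Cu enters F12.
solvent entering = 2340×0.491 = 1148.9 tonne/day; overhead removed = 0.590×1148.9 = 677.87 tonne/day.
Concentrate = 2340 − 677.87 = 1662.1 tonne/day.
Mass fraction = 999.18/1662.1 = 0.601.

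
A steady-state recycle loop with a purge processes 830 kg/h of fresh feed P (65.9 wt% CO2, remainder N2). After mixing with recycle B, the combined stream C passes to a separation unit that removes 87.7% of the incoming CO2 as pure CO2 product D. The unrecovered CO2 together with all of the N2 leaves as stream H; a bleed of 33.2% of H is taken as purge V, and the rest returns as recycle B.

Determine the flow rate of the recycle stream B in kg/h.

N2 enters only via P and leaves only via the purge: 830×0.341 = 0.332×(N2 in H), and the separation unit passes all N2, so N2 in C = N2 in H = 852.5 kg/h.
CO2 in C: m_A = 830×0.659 + (1−0.332)·(1−0.877)·m_A, so m_A = 546.97/0.9178 = 595.93 kg/h.
H = (1−0.877)×595.93 + 852.5 = 925.8 kg/h.
Recycle B = (1−0.332)×925.8 = 618.43 kg/h.

618.4 kg/h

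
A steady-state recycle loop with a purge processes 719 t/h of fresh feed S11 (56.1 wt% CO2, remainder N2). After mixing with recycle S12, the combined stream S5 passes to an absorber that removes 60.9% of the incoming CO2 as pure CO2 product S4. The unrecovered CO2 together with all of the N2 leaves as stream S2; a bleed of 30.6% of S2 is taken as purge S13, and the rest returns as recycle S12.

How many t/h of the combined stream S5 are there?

1585 t/h

N2 enters only via S11 and leaves only via the purge: 719×0.439 = 0.306×(N2 in S2), and the absorber passes all N2, so N2 in S5 = N2 in S2 = 1031.5 t/h.
CO2 in S5: m_A = 719×0.561 + (1−0.306)·(1−0.609)·m_A, so m_A = 403.36/0.7286 = 553.57 t/h.
S5 = 553.57 + 1031.5 = 1585.1 t/h.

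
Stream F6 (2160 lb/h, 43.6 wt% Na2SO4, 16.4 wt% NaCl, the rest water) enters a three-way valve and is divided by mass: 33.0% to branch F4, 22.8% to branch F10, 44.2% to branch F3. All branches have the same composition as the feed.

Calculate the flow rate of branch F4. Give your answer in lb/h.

Branch F4 flow = 0.330×2160 = 712.8 lb/h.

712.8 lb/h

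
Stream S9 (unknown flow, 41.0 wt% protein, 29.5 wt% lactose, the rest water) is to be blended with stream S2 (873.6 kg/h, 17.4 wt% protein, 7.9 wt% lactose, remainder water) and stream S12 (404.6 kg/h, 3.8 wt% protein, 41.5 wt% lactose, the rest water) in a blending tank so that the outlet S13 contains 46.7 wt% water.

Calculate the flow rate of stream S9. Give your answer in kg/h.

Let S9 be the unknown flow. Total out = 1278.2 + S9.
water balance: 873.9 + 0.295·S9 = 0.467·(1278.2 + S9)
(0.295 − 0.467)·S9 = 0.467×1278.2 − 873.9 = -276.98
S9 = -276.98 / -0.172 = 1610.3 kg/h

1610 kg/h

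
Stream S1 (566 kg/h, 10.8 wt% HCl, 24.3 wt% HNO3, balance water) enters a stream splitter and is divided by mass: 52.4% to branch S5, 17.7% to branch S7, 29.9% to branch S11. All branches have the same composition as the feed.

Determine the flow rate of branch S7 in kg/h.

100.2 kg/h

Branch S7 flow = 0.177×566 = 100.18 kg/h.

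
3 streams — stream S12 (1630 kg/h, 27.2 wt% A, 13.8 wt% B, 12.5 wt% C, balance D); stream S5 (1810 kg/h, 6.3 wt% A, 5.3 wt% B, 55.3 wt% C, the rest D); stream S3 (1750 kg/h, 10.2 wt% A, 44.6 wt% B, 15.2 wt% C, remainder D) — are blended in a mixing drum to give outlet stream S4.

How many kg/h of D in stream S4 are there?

D out = D in = 1630×0.465 + 1810×0.331 + 1750×0.300 = 1882.1 kg/h.

1882 kg/h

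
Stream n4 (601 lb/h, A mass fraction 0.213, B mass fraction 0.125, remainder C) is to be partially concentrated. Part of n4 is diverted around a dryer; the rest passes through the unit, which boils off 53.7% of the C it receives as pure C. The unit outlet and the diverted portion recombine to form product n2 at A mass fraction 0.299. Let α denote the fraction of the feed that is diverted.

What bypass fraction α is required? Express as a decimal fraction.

0.191

All 601×0.213 = 128.01 lb/h of A reaches n2, so n2 = 128.01/0.299 = 428.14 lb/h and vapour = 172.86 lb/h.
The evaporator receives (1−α)·601 of feed at 0.662 C and removes 0.537 of that C:
0.537×0.662×(1−α)×601 = 172.86
(1−α) = 172.86/213.65 = 0.8091;  α = 0.1909.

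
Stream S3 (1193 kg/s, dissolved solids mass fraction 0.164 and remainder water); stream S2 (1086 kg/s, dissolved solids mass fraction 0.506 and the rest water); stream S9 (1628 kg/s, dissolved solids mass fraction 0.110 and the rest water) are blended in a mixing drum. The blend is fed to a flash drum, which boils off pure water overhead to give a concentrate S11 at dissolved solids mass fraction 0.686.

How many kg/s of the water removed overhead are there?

2560 kg/s

dissolved solids entering = 1193×0.164 + 1086×0.506 + 1628×0.110 = 924.25 kg/s.
All dissolved solids reports to S11, so S11 = 924.25/0.686 = 1347.3 kg/s.
Total feed = 3907 kg/s; overhead = 3907 − 1347.3 = 2559.7 kg/s.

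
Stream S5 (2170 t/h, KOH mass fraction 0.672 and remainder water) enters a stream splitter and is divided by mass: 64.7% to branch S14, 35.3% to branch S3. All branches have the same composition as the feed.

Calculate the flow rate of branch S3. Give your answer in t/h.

Branch S3 flow = 0.353×2170 = 766.01 t/h.

766 t/h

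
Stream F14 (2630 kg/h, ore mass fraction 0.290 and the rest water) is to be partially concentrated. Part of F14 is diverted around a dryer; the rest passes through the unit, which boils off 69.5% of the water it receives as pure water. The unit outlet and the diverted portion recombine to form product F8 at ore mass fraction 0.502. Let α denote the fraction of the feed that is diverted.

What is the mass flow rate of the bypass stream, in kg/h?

All 2630×0.290 = 762.7 kg/h of ore reaches F8, so F8 = 762.7/0.502 = 1519.3 kg/h and vapour = 1110.7 kg/h.
The evaporator receives (1−α)·2630 of feed at 0.710 water and removes 0.695 of that water:
0.695×0.710×(1−α)×2630 = 1110.7
(1−α) = 1110.7/1297.8 = 0.8558;  α = 0.1442.
Bypass flow = 0.1442×2630 = 379.16 kg/h.

379.2 kg/h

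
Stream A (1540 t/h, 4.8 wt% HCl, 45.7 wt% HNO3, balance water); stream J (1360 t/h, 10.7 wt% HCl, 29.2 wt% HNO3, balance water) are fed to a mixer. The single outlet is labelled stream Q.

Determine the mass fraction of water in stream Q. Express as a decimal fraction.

0.5447

Total flow out = 1540 + 1360 = 2900 t/h.
water in = 1540×0.495 + 1360×0.601 = 1579.7 t/h.
water mass fraction in Q = 1579.7/2900 = 0.5447.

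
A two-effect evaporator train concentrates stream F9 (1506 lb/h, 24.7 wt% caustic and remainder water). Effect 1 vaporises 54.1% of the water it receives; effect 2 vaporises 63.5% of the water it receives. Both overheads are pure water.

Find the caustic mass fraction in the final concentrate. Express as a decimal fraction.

0.6619

water in feed = 1506×0.753 = 1134 lb/h.
After stage 1: water left = (1−0.541)×1134 = 520.51; stream total = 892.5 lb/h.
After stage 2: water left = (1−0.635)×520.51 = 189.99; final concentrate = 561.97 lb/h.
caustic fraction = 371.98/561.97 = 0.6619.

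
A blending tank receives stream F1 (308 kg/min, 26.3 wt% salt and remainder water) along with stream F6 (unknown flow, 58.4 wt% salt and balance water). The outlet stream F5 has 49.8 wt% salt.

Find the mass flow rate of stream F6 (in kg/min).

Let F6 be the unknown flow. Total out = 308 + F6.
salt balance: 81.004 + 0.584·F6 = 0.498·(308 + F6)
(0.584 − 0.498)·F6 = 0.498×308 − 81.004 = 72.38
F6 = 72.38 / 0.086 = 841.63 kg/min

841.6 kg/min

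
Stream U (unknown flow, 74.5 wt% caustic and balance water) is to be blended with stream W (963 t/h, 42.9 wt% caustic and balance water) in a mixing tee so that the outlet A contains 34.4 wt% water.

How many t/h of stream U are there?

2456 t/h

Let U be the unknown flow. Total out = 963 + U.
water balance: 549.87 + 0.255·U = 0.344·(963 + U)
(0.255 − 0.344)·U = 0.344×963 − 549.87 = -218.6
U = -218.6 / -0.089 = 2456.2 t/h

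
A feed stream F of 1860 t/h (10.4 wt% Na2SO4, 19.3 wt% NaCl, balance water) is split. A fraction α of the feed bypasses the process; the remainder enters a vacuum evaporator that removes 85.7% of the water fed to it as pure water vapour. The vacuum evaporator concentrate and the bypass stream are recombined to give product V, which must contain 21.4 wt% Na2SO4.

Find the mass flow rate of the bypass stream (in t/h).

273.1 t/h

All 1860×0.104 = 193.44 t/h of Na2SO4 reaches V, so V = 193.44/0.214 = 903.93 t/h and vapour = 956.07 t/h.
The evaporator receives (1−α)·1860 of feed at 0.703 water and removes 0.857 of that water:
0.857×0.703×(1−α)×1860 = 956.07
(1−α) = 956.07/1120.6 = 0.8532;  α = 0.1468.
Bypass flow = 0.1468×1860 = 273.08 t/h.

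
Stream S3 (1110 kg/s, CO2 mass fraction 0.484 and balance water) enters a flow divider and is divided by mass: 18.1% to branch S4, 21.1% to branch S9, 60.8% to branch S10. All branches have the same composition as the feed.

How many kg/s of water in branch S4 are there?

103.7 kg/s

Branch S4 total = 0.181×1110 = 200.91 kg/s.
water in S4 = 0.516×200.91 = 103.67 kg/s.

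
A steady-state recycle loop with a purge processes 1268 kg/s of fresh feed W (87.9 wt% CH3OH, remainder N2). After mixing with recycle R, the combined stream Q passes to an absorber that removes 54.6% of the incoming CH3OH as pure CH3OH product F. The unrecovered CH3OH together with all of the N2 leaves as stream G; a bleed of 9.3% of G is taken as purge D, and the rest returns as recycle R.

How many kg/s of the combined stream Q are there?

N2 enters only via W and leaves only via the purge: 1268×0.121 = 0.093×(N2 in G), and the absorber passes all N2, so N2 in Q = N2 in G = 1649.8 kg/s.
CH3OH in Q: m_A = 1268×0.879 + (1−0.093)·(1−0.546)·m_A, so m_A = 1114.6/0.5882 = 1894.8 kg/s.
Q = 1894.8 + 1649.8 = 3544.6 kg/s.

3545 kg/s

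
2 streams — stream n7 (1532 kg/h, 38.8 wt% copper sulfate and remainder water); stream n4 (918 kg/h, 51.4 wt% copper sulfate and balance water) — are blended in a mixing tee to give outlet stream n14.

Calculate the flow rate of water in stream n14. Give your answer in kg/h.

1384 kg/h

water out = water in = 1532×0.612 + 918×0.486 = 1383.7 kg/h.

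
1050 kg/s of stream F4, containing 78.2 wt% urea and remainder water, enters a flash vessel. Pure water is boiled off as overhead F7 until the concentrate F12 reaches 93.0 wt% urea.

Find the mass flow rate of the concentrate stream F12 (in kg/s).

urea is conserved: 1050×0.782 = 821.1 kg/s all reports to the concentrate.
Concentrate = 821.1/(target fraction) = 882.9 kg/s.

882.9 kg/s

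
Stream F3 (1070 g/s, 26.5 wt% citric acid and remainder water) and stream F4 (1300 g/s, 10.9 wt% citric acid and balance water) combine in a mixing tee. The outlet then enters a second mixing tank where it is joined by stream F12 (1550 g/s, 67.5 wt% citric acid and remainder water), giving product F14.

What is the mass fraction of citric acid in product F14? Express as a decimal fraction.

0.375

Overall, product flow = 3920 g/s.
citric acid in = 1070×0.265 + 1300×0.109 + 1550×0.675 = 1471.5 g/s.
citric acid fraction in F14 = 0.375.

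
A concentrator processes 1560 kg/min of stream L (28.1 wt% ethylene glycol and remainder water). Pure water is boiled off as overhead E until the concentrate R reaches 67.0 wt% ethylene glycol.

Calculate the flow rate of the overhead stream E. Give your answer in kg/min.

ethylene glycol is conserved: 1560×0.281 = 438.36 kg/min all reports to the concentrate.
Concentrate = 438.36/(target fraction) = 654.27 kg/min.
Overhead = 1560 − 654.27 = 905.73 kg/min.

905.7 kg/min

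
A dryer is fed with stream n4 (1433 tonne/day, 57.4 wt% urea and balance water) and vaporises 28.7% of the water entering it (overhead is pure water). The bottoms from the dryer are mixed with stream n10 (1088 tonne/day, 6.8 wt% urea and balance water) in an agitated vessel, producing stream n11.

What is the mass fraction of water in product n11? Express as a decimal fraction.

0.618

Vapour removed = 0.287×0.426×1433 = 175.2 tonne/day; concentrate = 1257.8 tonne/day.
water reaching the mixer = 435.26 (from concentrate) + 1088×0.932 = 1449.3 tonne/day.
Product flow = 1257.8 + 1088 = 2345.8 tonne/day; water fraction = 0.618.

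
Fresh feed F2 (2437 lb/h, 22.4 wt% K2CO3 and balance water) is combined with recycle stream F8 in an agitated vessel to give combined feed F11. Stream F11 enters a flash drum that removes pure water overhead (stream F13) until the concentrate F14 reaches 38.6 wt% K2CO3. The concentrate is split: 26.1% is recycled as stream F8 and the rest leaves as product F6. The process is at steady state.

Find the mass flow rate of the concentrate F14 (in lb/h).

Overall K2CO3 balance (none leaves overhead): K2CO3 in fresh feed = K2CO3 in product, i.e. 2437×0.224 = (1−0.261)·F14·0.386.
F14 = 545.89/(0.386×0.739) = 1913.7 lb/h.

1914 lb/h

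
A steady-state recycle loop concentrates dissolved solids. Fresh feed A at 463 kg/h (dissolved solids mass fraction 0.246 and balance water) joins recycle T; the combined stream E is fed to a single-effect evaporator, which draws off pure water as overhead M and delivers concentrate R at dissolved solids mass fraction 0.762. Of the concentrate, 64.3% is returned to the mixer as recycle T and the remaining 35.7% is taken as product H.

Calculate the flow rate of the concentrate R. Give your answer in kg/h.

Overall dissolved solids balance (none leaves overhead): dissolved solids in fresh feed = dissolved solids in product, i.e. 463×0.246 = (1−0.643)·R·0.762.
R = 113.9/(0.762×0.357) = 418.69 kg/h.

418.7 kg/h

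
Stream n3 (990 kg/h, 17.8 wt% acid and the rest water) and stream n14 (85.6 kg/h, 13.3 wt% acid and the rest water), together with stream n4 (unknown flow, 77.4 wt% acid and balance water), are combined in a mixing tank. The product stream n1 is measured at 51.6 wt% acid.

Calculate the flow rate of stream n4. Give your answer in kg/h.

Let n4 be the unknown flow. Total out = 1075.6 + n4.
acid balance: 187.6 + 0.774·n4 = 0.516·(1075.6 + n4)
(0.774 − 0.516)·n4 = 0.516×1075.6 − 187.6 = 367.4
n4 = 367.4 / 0.258 = 1424 kg/h

1424 kg/h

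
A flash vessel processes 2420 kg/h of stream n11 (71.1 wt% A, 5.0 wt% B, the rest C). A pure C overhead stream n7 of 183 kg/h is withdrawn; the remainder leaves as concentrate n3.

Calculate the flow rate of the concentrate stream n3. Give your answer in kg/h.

Concentrate = 2420 − 183 = 2237 kg/h.

2237 kg/h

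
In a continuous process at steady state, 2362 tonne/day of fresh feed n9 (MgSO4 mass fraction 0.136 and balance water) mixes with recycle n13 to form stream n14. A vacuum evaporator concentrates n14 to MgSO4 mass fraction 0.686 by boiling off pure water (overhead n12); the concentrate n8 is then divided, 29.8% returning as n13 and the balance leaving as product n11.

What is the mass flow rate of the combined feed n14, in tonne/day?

Overall MgSO4 balance (none leaves overhead): MgSO4 in fresh feed = MgSO4 in product, i.e. 2362×0.136 = (1−0.298)·n8·0.686.
n8 = 321.23/(0.686×0.702) = 667.05 tonne/day.
Recycle n13 = 0.298×667.05 = 198.78 tonne/day.
Combined feed n14 = 2362 + 198.78 = 2560.8 tonne/day.

2561 tonne/day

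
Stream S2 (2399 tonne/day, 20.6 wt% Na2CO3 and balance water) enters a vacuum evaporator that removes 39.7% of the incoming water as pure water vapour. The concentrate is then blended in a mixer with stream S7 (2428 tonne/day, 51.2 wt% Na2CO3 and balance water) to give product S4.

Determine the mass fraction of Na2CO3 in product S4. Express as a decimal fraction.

Vapour removed = 0.397×0.794×2399 = 756.21 tonne/day; concentrate = 1642.8 tonne/day.
Na2CO3 reaching the mixer = 494.19 (from concentrate) + 2428×0.512 = 1737.3 tonne/day.
Product flow = 1642.8 + 2428 = 4070.8 tonne/day; Na2CO3 fraction = 0.4268.

0.4268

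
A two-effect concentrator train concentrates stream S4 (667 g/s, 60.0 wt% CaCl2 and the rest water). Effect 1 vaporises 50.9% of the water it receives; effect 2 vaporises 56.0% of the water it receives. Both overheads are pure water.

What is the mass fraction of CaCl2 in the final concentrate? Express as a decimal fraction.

0.8741

water in feed = 667×0.400 = 266.8 g/s.
After stage 1: water left = (1−0.509)×266.8 = 131; stream total = 531.2 g/s.
After stage 2: water left = (1−0.560)×131 = 57.639; final concentrate = 457.84 g/s.
CaCl2 fraction = 400.2/457.84 = 0.8741.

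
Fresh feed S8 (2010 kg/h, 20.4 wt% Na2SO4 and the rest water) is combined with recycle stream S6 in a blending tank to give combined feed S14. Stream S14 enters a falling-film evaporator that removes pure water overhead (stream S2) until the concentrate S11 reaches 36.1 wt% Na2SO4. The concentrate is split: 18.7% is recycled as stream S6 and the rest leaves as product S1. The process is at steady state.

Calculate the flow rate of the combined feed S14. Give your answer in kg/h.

Overall Na2SO4 balance (none leaves overhead): Na2SO4 in fresh feed = Na2SO4 in product, i.e. 2010×0.204 = (1−0.187)·S11·0.361.
S11 = 410.04/(0.361×0.813) = 1397.1 kg/h.
Recycle S6 = 0.187×1397.1 = 261.26 kg/h.
Combined feed S14 = 2010 + 261.26 = 2271.3 kg/h.

2271 kg/h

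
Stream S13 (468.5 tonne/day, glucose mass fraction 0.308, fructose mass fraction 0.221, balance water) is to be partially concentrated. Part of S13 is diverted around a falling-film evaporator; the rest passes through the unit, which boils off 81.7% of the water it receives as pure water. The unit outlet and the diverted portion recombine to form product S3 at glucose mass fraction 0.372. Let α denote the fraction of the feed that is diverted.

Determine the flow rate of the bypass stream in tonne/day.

259 tonne/day

All 468.5×0.308 = 144.3 tonne/day of glucose reaches S3, so S3 = 144.3/0.372 = 387.9 tonne/day and vapour = 80.602 tonne/day.
The evaporator receives (1−α)·468.5 of feed at 0.471 water and removes 0.817 of that water:
0.817×0.471×(1−α)×468.5 = 80.602
(1−α) = 80.602/180.28 = 0.4471;  α = 0.5529.
Bypass flow = 0.5529×468.5 = 259.04 tonne/day.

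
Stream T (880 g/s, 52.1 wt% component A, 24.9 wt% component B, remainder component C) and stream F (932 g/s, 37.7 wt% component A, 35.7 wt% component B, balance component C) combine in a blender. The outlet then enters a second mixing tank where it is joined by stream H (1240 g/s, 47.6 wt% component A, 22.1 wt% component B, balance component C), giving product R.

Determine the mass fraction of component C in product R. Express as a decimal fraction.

0.2707

Overall, product flow = 3052 g/s.
component C in = 880×0.230 + 932×0.266 + 1240×0.303 = 826.03 g/s.
component C fraction in R = 0.2707.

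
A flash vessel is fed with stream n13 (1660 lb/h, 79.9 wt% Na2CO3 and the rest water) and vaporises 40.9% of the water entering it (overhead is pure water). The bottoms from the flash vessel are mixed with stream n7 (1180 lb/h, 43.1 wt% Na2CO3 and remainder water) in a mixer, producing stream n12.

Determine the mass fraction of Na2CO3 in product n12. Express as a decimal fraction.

0.679

Vapour removed = 0.409×0.201×1660 = 136.47 lb/h; concentrate = 1523.5 lb/h.
Na2CO3 reaching the mixer = 1326.3 (from concentrate) + 1180×0.431 = 1834.9 lb/h.
Product flow = 1523.5 + 1180 = 2703.5 lb/h; Na2CO3 fraction = 0.679.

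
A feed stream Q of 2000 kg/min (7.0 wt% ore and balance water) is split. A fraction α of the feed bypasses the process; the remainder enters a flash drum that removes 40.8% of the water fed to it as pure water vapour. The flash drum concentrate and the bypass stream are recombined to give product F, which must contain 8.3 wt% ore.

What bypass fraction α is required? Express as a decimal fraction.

0.587

All 2000×0.070 = 140 kg/min of ore reaches F, so F = 140/0.083 = 1686.7 kg/min and vapour = 313.25 kg/min.
The evaporator receives (1−α)·2000 of feed at 0.930 water and removes 0.408 of that water:
0.408×0.930×(1−α)×2000 = 313.25
(1−α) = 313.25/758.88 = 0.4128;  α = 0.5872.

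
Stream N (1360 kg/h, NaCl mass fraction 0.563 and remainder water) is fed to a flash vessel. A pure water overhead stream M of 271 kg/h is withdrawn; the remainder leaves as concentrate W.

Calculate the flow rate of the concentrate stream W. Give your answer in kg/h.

Concentrate = 1360 − 271 = 1089 kg/h.

1089 kg/h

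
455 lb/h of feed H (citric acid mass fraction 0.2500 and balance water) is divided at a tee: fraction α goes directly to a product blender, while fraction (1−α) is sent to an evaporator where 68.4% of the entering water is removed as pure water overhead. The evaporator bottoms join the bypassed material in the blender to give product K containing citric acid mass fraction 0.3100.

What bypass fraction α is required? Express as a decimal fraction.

All 455×0.250 = 113.75 lb/h of citric acid reaches K, so K = 113.75/0.310 = 366.94 lb/h and vapour = 88.065 lb/h.
The evaporator receives (1−α)·455 of feed at 0.750 water and removes 0.684 of that water:
0.684×0.750×(1−α)×455 = 88.065
(1−α) = 88.065/233.42 = 0.3773;  α = 0.6227.

0.623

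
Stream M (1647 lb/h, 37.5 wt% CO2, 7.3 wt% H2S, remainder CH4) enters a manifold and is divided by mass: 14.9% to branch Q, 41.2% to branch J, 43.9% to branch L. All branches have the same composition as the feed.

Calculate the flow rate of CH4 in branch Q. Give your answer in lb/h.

Branch Q total = 0.149×1647 = 245.4 lb/h.
CH4 in Q = 0.552×245.4 = 135.46 lb/h.

135.5 lb/h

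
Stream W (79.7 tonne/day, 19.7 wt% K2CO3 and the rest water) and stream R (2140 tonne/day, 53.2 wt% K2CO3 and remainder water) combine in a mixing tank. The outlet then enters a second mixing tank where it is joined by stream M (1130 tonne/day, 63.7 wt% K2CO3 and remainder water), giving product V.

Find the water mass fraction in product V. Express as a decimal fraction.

0.4405

Overall, product flow = 3349.7 tonne/day.
water in = 79.7×0.803 + 2140×0.468 + 1130×0.363 = 1475.7 tonne/day.
water fraction in V = 0.4405.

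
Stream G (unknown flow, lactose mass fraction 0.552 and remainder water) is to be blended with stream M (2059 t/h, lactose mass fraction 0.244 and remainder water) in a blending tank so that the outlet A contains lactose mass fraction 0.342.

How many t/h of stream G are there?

Let G be the unknown flow. Total out = 2059 + G.
lactose balance: 502.4 + 0.552·G = 0.342·(2059 + G)
(0.552 − 0.342)·G = 0.342×2059 − 502.4 = 201.78
G = 201.78 / 0.210 = 960.87 t/h

960.9 t/h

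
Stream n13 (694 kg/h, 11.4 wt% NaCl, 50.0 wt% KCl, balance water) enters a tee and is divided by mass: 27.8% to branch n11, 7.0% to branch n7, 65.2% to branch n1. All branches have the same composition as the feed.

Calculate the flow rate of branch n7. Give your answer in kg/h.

Branch n7 flow = 0.070×694 = 48.58 kg/h.

48.58 kg/h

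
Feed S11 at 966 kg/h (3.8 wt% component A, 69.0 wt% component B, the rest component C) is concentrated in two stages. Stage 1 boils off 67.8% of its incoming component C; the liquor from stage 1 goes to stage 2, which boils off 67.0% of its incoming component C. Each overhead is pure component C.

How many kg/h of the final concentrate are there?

731.2 kg/h

component C in feed = 966×0.272 = 262.75 kg/h.
After stage 1: component C left = (1−0.678)×262.75 = 84.606; stream total = 787.85 kg/h.
After stage 2: component C left = (1−0.670)×84.606 = 27.92; final concentrate = 731.17 kg/h.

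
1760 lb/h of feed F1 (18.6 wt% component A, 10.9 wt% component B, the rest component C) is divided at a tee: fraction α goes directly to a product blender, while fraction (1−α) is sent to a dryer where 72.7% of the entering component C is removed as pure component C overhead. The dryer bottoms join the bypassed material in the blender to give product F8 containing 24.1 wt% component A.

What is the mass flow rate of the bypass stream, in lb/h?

All 1760×0.186 = 327.36 lb/h of component A reaches F8, so F8 = 327.36/0.241 = 1358.3 lb/h and vapour = 401.66 lb/h.
The evaporator receives (1−α)·1760 of feed at 0.705 component C and removes 0.727 of that component C:
0.727×0.705×(1−α)×1760 = 401.66
(1−α) = 401.66/902.06 = 0.4453;  α = 0.5547.
Bypass flow = 0.5547×1760 = 976.33 lb/h.

976.3 lb/h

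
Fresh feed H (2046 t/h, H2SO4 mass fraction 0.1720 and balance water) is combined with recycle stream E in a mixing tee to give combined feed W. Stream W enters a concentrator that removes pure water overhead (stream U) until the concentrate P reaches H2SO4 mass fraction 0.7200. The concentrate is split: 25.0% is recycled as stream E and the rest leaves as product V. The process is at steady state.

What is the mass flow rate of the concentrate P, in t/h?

Overall H2SO4 balance (none leaves overhead): H2SO4 in fresh feed = H2SO4 in product, i.e. 2046×0.172 = (1−0.250)·P·0.720.
P = 351.91/(0.720×0.750) = 651.69 t/h.

651.7 t/h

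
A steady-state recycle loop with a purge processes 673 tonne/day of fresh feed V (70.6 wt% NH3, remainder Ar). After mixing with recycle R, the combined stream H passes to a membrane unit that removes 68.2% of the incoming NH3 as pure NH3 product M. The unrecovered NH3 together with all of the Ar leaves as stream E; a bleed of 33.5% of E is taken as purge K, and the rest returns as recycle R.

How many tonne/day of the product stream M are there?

410.9 tonne/day

NH3 in H: m_A = 673×0.706 + (1−0.335)·(1−0.682)·m_A, so m_A = 475.14/0.7885 = 602.56 tonne/day.
Product M = 0.682×602.56 = 410.95 tonne/day.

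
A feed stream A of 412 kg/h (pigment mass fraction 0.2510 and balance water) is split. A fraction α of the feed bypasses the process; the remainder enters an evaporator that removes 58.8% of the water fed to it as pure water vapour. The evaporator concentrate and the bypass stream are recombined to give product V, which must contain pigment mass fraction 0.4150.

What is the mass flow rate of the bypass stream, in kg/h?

42.31 kg/h

All 412×0.251 = 103.41 kg/h of pigment reaches V, so V = 103.41/0.415 = 249.19 kg/h and vapour = 162.81 kg/h.
The evaporator receives (1−α)·412 of feed at 0.749 water and removes 0.588 of that water:
0.588×0.749×(1−α)×412 = 162.81
(1−α) = 162.81/181.45 = 0.8973;  α = 0.1027.
Bypass flow = 0.1027×412 = 42.313 kg/h.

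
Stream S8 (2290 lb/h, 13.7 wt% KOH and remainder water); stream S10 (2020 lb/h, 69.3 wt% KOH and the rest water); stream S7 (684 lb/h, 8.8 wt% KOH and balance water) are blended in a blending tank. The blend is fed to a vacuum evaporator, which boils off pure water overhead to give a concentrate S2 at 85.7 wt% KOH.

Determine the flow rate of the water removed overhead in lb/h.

KOH entering = 2290×0.137 + 2020×0.693 + 684×0.088 = 1773.8 lb/h.
All KOH reports to S2, so S2 = 1773.8/0.857 = 2069.8 lb/h.
Total feed = 4994 lb/h; overhead = 4994 − 2069.8 = 2924.2 lb/h.

2924 lb/h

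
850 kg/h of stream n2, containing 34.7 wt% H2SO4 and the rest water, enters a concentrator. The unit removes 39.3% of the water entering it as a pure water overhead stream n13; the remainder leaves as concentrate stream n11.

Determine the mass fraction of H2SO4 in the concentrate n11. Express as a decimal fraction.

H2SO4 is not removed: 850×0.347 = 294.95 kg/h of H2SO4 enters n11.
water entering = 850×0.653 = 555.05 kg/h; overhead removed = 0.393×555.05 = 218.13 kg/h.
Concentrate = 850 − 218.13 = 631.87 kg/h.
Mass fraction = 294.95/631.87 = 0.4668.

0.4668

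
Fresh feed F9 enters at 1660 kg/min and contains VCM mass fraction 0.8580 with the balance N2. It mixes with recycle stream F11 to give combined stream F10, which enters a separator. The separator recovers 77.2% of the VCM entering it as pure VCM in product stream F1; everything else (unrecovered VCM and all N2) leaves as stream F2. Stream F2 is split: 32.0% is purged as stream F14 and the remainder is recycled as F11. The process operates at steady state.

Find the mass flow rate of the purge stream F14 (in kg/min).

N2 enters only via F9 and leaves only via the purge: 1660×0.142 = 0.320×(N2 in F2), and the separator passes all N2, so N2 in F10 = N2 in F2 = 736.62 kg/min.
VCM in F10: m_A = 1660×0.858 + (1−0.320)·(1−0.772)·m_A, so m_A = 1424.3/0.8450 = 1685.6 kg/min.
F2 = (1−0.772)×1685.6 + 736.62 = 1120.9 kg/min.
Purge F14 = 0.320×1120.9 = 358.7 kg/min.

358.7 kg/min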